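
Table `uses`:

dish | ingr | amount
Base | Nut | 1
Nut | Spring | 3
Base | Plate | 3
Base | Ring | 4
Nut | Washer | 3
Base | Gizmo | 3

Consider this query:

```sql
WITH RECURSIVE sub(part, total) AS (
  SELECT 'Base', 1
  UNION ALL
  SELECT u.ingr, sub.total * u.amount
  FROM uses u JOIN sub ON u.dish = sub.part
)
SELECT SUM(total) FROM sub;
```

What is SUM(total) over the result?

18

Base: (Base, total=1).
Iteration 1: components of {Base} -> Gizmo = 1*3 = 3, Nut = 1*1 = 1, Plate = 1*3 = 3, Ring = 1*4 = 4.
Iteration 2: components of {Gizmo,Nut,Plate,Ring} -> Spring = 1*3 = 3, Washer = 1*3 = 3.
Iteration 3: no further components; recursion stops.
SUM(total) = 1 + 1 + 3 + 4 + 3 + 3 + 3 = 18.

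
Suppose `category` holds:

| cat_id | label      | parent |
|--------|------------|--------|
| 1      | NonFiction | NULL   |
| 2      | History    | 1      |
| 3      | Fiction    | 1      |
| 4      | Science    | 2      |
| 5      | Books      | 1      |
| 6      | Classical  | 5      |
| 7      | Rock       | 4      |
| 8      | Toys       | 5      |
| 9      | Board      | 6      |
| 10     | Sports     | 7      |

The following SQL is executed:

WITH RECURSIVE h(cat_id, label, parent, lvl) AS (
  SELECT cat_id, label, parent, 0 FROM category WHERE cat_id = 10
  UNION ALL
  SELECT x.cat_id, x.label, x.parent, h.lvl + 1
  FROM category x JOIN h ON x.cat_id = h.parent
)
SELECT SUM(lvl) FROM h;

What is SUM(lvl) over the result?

10

Base: cat_id=10 (Sports), parent=7, lvl 0.
Iteration 1: join on cat_id=7 -> Rock (id 7, parent=4, lvl 1).
Iteration 2: join on cat_id=4 -> Science (id 4, parent=2, lvl 2).
Iteration 3: join on cat_id=2 -> History (id 2, parent=1, lvl 3).
Iteration 4: join on cat_id=1 -> NonFiction (id 1, parent=NULL, lvl 4).
Iteration 5: parent is NULL; no match; recursion stops.
SUM(lvl) = 0 + 1 + 2 + 3 + 4 = 10.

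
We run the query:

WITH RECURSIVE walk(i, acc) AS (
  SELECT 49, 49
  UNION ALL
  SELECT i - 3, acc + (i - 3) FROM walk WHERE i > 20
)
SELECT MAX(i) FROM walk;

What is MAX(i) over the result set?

Base: i=49, acc=49.
Iteration 1: 49 > 20 holds -> i = 49 - 3 = 46, acc = 49 + 46 = 95.
Iteration 2: 46 > 20 holds -> i = 46 - 3 = 43, acc = 95 + 43 = 138.
Iteration 3: 43 > 20 holds -> i = 43 - 3 = 40, acc = 138 + 40 = 178.
Iteration 4: 40 > 20 holds -> i = 40 - 3 = 37, acc = 178 + 37 = 215.
Iteration 5: 37 > 20 holds -> i = 37 - 3 = 34, acc = 215 + 34 = 249.
Iteration 6: 34 > 20 holds -> i = 34 - 3 = 31, acc = 249 + 31 = 280.
Iteration 7: 31 > 20 holds -> i = 31 - 3 = 28, acc = 280 + 28 = 308.
Iteration 8: 28 > 20 holds -> i = 28 - 3 = 25, acc = 308 + 25 = 333.
Iteration 9: 25 > 20 holds -> i = 25 - 3 = 22, acc = 333 + 22 = 355.
Iteration 10: 22 > 20 holds -> i = 22 - 3 = 19, acc = 355 + 19 = 374.
Iteration 11: 19 > 20 fails; recursion stops.
i values: 49, 46, 43, 40, 37, 34, 31, 28, 25, 22, 19; the maximum is 49.

49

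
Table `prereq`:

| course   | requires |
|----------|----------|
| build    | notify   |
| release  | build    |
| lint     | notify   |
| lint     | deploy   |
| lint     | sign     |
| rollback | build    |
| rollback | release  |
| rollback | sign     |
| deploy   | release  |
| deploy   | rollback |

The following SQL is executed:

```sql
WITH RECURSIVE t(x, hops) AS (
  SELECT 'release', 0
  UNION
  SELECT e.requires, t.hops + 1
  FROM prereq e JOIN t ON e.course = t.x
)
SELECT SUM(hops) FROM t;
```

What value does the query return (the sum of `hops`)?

3

Base: (release, hops=0).
Iteration 1: edges from {release} -> (build, hops=1).
Iteration 2: edges from {build} -> (notify, hops=2).
Iteration 3: no outgoing edges from {notify}; recursion stops.
SUM(hops) = 0 + 1 + 2 = 3.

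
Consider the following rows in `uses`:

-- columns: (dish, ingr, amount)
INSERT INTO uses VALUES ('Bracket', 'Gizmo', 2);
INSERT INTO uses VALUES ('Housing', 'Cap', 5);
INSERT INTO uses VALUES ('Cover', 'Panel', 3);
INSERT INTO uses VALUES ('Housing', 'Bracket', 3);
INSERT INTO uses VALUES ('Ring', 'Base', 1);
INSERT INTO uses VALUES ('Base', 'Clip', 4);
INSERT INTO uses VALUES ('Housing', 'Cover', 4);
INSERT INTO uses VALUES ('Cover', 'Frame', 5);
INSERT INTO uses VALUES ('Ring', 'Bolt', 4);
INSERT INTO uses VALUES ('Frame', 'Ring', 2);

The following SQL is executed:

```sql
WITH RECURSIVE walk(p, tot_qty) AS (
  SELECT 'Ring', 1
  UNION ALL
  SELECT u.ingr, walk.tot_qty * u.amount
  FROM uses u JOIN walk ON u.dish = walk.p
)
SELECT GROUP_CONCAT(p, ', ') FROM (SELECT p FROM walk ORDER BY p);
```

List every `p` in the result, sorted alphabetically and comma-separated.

Base, Bolt, Clip, Ring

Base: (Ring, tot_qty=1).
Iteration 1: components of {Ring} -> Base = 1*1 = 1, Bolt = 1*4 = 4.
Iteration 2: components of {Base,Bolt} -> Clip = 1*4 = 4.
Iteration 3: no further components; recursion stops.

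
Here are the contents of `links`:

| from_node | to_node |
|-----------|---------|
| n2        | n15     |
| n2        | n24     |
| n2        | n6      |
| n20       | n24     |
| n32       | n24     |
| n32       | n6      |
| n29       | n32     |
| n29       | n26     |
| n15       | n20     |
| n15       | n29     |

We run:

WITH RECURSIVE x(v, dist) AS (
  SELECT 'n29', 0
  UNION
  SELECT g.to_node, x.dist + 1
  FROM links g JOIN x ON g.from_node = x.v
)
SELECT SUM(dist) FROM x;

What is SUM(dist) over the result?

Base: (n29, dist=0).
Iteration 1: edges from {n29} -> (n26, dist=1), (n32, dist=1).
Iteration 2: edges from {n26,n32} -> (n24, dist=2), (n6, dist=2).
Iteration 3: no outgoing edges from {n24,n6}; recursion stops.
SUM(dist) = 0 + 1 + 1 + 2 + 2 = 6.

6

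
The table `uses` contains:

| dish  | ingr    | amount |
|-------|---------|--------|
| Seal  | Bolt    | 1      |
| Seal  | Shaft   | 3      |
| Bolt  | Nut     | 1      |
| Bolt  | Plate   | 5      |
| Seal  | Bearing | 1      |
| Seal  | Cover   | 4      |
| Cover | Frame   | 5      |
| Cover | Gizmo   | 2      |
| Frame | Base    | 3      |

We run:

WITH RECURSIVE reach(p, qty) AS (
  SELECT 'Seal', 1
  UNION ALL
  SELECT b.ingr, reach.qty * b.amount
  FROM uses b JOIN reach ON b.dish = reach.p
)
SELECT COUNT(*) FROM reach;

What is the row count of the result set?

Base: (Seal, qty=1).
Iteration 1: components of {Seal} -> Bearing = 1*1 = 1, Bolt = 1*1 = 1, Cover = 1*4 = 4, Shaft = 1*3 = 3.
Iteration 2: components of {Bearing,Bolt,Cover,Shaft} -> Frame = 4*5 = 20, Gizmo = 4*2 = 8, Nut = 1*1 = 1, Plate = 1*5 = 5.
Iteration 3: components of {Frame,Gizmo,Nut,Plate} -> Base = 20*3 = 60.
Iteration 4: no further components; recursion stops.
Total rows emitted: 10.

10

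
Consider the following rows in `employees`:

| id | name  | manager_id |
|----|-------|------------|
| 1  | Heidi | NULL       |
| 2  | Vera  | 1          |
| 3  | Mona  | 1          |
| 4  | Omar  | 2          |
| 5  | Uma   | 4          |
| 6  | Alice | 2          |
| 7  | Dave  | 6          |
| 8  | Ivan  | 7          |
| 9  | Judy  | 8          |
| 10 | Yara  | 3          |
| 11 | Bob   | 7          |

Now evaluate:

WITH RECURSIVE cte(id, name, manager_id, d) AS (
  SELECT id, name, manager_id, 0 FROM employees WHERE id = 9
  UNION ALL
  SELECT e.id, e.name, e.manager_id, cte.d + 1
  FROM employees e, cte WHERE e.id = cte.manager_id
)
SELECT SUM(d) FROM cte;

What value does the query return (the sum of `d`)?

15

Base: id=9 (Judy), manager_id=8, d 0.
Iteration 1: join on id=8 -> Ivan (id 8, manager_id=7, d 1).
Iteration 2: join on id=7 -> Dave (id 7, manager_id=6, d 2).
Iteration 3: join on id=6 -> Alice (id 6, manager_id=2, d 3).
Iteration 4: join on id=2 -> Vera (id 2, manager_id=1, d 4).
Iteration 5: join on id=1 -> Heidi (id 1, manager_id=NULL, d 5).
Iteration 6: manager_id is NULL; no match; recursion stops.
SUM(d) = 0 + 1 + 2 + 3 + 4 + 5 = 15.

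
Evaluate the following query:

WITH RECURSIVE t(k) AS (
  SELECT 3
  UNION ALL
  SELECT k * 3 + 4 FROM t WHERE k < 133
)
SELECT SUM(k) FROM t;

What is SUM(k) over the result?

Base: k=3.
Iteration 1: 3 < 133 holds -> k = 3 * 3 + 4 = 13.
Iteration 2: 13 < 133 holds -> k = 13 * 3 + 4 = 43.
Iteration 3: 43 < 133 holds -> k = 43 * 3 + 4 = 133.
Iteration 4: 133 < 133 fails; recursion stops.
SUM(k) = 3 + 13 + 43 + 133 = 192.

192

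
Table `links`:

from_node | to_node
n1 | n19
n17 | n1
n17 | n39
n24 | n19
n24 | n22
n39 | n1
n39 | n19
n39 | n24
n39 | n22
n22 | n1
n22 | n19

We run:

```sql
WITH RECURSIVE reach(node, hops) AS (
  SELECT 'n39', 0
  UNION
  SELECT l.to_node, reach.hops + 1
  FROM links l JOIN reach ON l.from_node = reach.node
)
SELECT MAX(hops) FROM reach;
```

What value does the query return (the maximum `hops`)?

Base: (n39, hops=0).
Iteration 1: edges from {n39} -> (n1, hops=1), (n19, hops=1), (n22, hops=1), (n24, hops=1).
Iteration 2: edges from {n1,n19,n22,n24} -> (n1, hops=2), (n19, hops=2), (n22, hops=2). [UNION drops 2 duplicate row(s)]
Iteration 3: edges from {n1,n19,n22} -> (n1, hops=3), (n19, hops=3). [UNION drops 1 duplicate row(s)]
Iteration 4: edges from {n1,n19} -> (n19, hops=4).
Iteration 5: no outgoing edges from {n19}; recursion stops.
hops values: 0, 1, 1, 1, 1, 2, 2, 2, 3, 3, 4; the maximum is 4.

4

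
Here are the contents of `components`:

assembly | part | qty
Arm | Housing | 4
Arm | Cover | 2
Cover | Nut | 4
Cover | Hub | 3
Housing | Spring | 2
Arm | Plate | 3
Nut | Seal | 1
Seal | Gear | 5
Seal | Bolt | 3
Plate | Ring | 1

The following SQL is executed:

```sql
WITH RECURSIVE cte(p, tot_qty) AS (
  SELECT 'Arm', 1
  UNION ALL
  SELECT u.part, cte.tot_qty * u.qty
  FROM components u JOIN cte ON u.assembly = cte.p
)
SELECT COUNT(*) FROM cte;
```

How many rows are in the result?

Base: (Arm, tot_qty=1).
Iteration 1: components of {Arm} -> Cover = 1*2 = 2, Housing = 1*4 = 4, Plate = 1*3 = 3.
Iteration 2: components of {Cover,Housing,Plate} -> Hub = 2*3 = 6, Nut = 2*4 = 8, Ring = 3*1 = 3, Spring = 4*2 = 8.
Iteration 3: components of {Hub,Nut,Ring,Spring} -> Seal = 8*1 = 8.
Iteration 4: components of {Seal} -> Bolt = 8*3 = 24, Gear = 8*5 = 40.
Iteration 5: no further components; recursion stops.
Total rows emitted: 11.

11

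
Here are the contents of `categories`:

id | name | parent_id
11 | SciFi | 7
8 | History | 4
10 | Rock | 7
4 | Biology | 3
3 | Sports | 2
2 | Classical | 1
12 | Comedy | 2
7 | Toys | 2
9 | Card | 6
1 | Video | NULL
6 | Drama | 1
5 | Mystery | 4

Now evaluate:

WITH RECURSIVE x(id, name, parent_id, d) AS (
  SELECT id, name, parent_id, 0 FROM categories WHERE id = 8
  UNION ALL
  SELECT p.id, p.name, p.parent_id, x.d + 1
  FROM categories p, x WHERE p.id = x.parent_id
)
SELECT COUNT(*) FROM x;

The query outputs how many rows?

5

Base: id=8 (History), parent_id=4, d 0.
Iteration 1: join on id=4 -> Biology (id 4, parent_id=3, d 1).
Iteration 2: join on id=3 -> Sports (id 3, parent_id=2, d 2).
Iteration 3: join on id=2 -> Classical (id 2, parent_id=1, d 3).
Iteration 4: join on id=1 -> Video (id 1, parent_id=NULL, d 4).
Iteration 5: parent_id is NULL; no match; recursion stops.
Total rows emitted: 5.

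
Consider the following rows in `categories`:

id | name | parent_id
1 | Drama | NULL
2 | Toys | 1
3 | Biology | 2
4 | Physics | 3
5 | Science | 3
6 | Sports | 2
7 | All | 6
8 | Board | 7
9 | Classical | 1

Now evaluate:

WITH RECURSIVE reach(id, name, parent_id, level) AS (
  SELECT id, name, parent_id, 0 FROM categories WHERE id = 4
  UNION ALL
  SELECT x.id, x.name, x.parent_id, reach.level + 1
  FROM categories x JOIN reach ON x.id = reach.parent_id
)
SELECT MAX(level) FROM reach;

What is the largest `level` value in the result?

3

Base: id=4 (Physics), parent_id=3, level 0.
Iteration 1: join on id=3 -> Biology (id 3, parent_id=2, level 1).
Iteration 2: join on id=2 -> Toys (id 2, parent_id=1, level 2).
Iteration 3: join on id=1 -> Drama (id 1, parent_id=NULL, level 3).
Iteration 4: parent_id is NULL; no match; recursion stops.
level values: 0, 1, 2, 3; the maximum is 3.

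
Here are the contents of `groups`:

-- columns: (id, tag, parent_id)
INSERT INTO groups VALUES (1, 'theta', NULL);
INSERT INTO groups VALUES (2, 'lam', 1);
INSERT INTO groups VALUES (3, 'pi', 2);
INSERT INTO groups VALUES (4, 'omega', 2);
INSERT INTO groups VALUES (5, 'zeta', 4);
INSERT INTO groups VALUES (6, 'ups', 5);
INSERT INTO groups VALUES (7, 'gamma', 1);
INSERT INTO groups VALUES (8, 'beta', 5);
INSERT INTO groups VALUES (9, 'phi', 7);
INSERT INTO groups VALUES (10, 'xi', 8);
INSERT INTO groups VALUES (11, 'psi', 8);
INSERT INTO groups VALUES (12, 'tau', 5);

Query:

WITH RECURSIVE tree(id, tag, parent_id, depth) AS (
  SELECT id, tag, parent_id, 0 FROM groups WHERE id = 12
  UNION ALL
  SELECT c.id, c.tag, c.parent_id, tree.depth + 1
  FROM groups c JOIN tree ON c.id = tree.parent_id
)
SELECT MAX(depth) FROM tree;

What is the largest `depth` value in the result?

Base: id=12 (tau), parent_id=5, depth 0.
Iteration 1: join on id=5 -> zeta (id 5, parent_id=4, depth 1).
Iteration 2: join on id=4 -> omega (id 4, parent_id=2, depth 2).
Iteration 3: join on id=2 -> lam (id 2, parent_id=1, depth 3).
Iteration 4: join on id=1 -> theta (id 1, parent_id=NULL, depth 4).
Iteration 5: parent_id is NULL; no match; recursion stops.
depth values: 0, 1, 2, 3, 4; the maximum is 4.

4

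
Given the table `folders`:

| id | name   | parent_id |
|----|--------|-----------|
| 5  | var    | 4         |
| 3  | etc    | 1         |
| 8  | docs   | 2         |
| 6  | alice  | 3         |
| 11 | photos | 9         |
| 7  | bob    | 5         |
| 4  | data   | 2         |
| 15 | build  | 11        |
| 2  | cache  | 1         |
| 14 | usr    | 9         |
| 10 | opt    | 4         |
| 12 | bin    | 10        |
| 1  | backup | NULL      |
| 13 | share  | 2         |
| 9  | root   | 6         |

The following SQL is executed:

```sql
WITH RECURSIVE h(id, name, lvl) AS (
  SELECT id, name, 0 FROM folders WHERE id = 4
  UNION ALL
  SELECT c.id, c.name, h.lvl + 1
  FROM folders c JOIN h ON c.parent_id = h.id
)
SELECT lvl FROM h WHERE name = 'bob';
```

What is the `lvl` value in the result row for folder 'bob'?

Base: id=4 (data) at lvl 0.
Iteration 1: rows with parent_id in {4} -> var (id 5, lvl 1), opt (id 10, lvl 1).
Iteration 2: rows with parent_id in {5,10} -> bob (id 7, lvl 2), bin (id 12, lvl 2).
Iteration 3: no rows with parent_id in {7,12}; recursion stops.

2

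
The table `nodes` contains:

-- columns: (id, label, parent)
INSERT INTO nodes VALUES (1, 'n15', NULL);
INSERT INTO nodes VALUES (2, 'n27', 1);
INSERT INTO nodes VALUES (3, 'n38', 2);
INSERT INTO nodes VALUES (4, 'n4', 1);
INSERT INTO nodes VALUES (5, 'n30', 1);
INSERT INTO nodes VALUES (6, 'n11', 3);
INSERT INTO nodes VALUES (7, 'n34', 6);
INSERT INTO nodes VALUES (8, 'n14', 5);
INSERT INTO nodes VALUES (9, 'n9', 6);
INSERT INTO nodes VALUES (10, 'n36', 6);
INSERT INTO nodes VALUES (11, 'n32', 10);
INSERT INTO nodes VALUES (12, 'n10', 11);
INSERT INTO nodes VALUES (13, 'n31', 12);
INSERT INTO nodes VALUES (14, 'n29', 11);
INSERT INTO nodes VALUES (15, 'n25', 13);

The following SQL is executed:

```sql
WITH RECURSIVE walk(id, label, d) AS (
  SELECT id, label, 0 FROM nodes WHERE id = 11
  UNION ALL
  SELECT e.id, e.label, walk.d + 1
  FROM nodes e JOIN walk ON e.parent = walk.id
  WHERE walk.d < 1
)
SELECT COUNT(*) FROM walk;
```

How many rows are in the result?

Base: id=11 (n32) at d 0.
Iteration 1: rows with parent in {11} -> n10 (id 12, d 1), n29 (id 14, d 1).
Iteration 2: d < 1 fails for all current rows; recursion stops.
Total rows emitted: 3.

3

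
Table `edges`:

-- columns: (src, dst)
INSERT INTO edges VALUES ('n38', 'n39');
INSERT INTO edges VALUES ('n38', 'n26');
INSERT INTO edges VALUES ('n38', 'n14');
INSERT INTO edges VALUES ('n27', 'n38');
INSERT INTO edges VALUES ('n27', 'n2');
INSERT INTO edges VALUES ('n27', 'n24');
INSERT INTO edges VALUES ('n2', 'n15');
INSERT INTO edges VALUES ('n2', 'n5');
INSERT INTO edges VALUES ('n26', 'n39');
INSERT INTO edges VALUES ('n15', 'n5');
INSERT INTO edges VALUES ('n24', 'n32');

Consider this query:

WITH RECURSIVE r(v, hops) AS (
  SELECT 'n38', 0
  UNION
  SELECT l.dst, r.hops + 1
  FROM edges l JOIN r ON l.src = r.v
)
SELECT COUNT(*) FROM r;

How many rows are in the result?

5

Base: (n38, hops=0).
Iteration 1: edges from {n38} -> (n14, hops=1), (n26, hops=1), (n39, hops=1).
Iteration 2: edges from {n14,n26,n39} -> (n39, hops=2).
Iteration 3: no outgoing edges from {n39}; recursion stops.
Total rows emitted: 5.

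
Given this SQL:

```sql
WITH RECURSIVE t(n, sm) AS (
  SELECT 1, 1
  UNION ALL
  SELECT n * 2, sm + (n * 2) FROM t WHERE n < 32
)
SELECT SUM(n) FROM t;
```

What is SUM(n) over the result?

63

Base: n=1, sm=1.
Iteration 1: 1 < 32 holds -> n = 1 * 2 = 2, sm = 1 + 2 = 3.
Iteration 2: 2 < 32 holds -> n = 2 * 2 = 4, sm = 3 + 4 = 7.
Iteration 3: 4 < 32 holds -> n = 4 * 2 = 8, sm = 7 + 8 = 15.
Iteration 4: 8 < 32 holds -> n = 8 * 2 = 16, sm = 15 + 16 = 31.
Iteration 5: 16 < 32 holds -> n = 16 * 2 = 32, sm = 31 + 32 = 63.
Iteration 6: 32 < 32 fails; recursion stops.
SUM(n) = 1 + 2 + 4 + 8 + 16 + 32 = 63.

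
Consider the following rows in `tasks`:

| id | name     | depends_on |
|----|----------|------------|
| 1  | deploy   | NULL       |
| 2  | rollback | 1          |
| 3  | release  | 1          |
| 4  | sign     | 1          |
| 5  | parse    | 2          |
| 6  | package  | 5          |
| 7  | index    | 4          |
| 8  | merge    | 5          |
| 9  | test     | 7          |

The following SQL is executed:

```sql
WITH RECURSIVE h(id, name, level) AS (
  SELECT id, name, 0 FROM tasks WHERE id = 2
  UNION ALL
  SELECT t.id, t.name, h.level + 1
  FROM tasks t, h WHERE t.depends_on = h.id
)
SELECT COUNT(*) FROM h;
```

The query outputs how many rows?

Base: id=2 (rollback) at level 0.
Iteration 1: rows with depends_on in {2} -> parse (id 5, level 1).
Iteration 2: rows with depends_on in {5} -> package (id 6, level 2), merge (id 8, level 2).
Iteration 3: no rows with depends_on in {6,8}; recursion stops.
Total rows emitted: 4.

4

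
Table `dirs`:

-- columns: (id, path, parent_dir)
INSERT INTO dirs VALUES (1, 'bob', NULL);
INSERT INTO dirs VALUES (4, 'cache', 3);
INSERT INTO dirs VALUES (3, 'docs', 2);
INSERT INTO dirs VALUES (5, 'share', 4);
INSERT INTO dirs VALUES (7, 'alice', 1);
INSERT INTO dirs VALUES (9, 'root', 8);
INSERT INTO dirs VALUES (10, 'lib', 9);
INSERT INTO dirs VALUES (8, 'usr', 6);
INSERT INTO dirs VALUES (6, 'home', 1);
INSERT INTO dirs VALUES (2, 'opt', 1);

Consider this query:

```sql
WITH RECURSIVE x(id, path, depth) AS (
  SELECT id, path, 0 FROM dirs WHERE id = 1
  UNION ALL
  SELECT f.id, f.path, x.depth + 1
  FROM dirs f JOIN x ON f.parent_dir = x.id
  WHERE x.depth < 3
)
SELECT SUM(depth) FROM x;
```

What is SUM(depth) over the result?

13

Base: id=1 (bob) at depth 0.
Iteration 1: rows with parent_dir in {1} -> opt (id 2, depth 1), home (id 6, depth 1), alice (id 7, depth 1).
Iteration 2: rows with parent_dir in {2,6,7} -> docs (id 3, depth 2), usr (id 8, depth 2).
Iteration 3: rows with parent_dir in {3,8} -> cache (id 4, depth 3), root (id 9, depth 3).
Iteration 4: depth < 3 fails for all current rows; recursion stops.
SUM(depth) = 0 + 1 + 1 + 1 + 2 + 2 + 3 + 3 = 13.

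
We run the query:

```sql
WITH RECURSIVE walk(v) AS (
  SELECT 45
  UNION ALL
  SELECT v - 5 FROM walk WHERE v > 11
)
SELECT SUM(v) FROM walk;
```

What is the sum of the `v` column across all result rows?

Base: v=45.
Iteration 1: 45 > 11 holds -> v = 45 - 5 = 40.
Iteration 2: 40 > 11 holds -> v = 40 - 5 = 35.
Iteration 3: 35 > 11 holds -> v = 35 - 5 = 30.
Iteration 4: 30 > 11 holds -> v = 30 - 5 = 25.
Iteration 5: 25 > 11 holds -> v = 25 - 5 = 20.
Iteration 6: 20 > 11 holds -> v = 20 - 5 = 15.
Iteration 7: 15 > 11 holds -> v = 15 - 5 = 10.
Iteration 8: 10 > 11 fails; recursion stops.
SUM(v) = 45 + 40 + 35 + 30 + 25 + 20 + 15 + 10 = 220.

220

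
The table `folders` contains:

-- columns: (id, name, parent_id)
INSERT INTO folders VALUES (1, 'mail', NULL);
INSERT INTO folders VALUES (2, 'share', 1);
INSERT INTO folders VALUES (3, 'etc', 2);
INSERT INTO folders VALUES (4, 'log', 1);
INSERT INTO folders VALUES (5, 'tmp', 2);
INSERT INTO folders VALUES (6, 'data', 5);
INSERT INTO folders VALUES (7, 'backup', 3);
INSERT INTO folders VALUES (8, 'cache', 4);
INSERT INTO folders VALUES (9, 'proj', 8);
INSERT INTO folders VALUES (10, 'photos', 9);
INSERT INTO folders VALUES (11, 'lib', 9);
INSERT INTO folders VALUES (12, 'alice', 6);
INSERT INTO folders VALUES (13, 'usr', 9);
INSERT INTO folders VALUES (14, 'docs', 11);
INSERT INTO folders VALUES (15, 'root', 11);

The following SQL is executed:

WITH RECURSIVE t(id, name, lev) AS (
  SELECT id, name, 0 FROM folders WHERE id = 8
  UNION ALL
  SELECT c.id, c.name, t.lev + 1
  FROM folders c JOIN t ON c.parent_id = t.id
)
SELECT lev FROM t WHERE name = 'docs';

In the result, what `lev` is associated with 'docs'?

3

Base: id=8 (cache) at lev 0.
Iteration 1: rows with parent_id in {8} -> proj (id 9, lev 1).
Iteration 2: rows with parent_id in {9} -> photos (id 10, lev 2), lib (id 11, lev 2), usr (id 13, lev 2).
Iteration 3: rows with parent_id in {10,11,13} -> docs (id 14, lev 3), root (id 15, lev 3).
Iteration 4: no rows with parent_id in {14,15}; recursion stops.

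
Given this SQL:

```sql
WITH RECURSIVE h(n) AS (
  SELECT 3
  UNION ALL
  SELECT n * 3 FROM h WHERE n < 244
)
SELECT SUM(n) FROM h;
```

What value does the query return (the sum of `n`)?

1092

Base: n=3.
Iteration 1: 3 < 244 holds -> n = 3 * 3 = 9.
Iteration 2: 9 < 244 holds -> n = 9 * 3 = 27.
Iteration 3: 27 < 244 holds -> n = 27 * 3 = 81.
Iteration 4: 81 < 244 holds -> n = 81 * 3 = 243.
Iteration 5: 243 < 244 holds -> n = 243 * 3 = 729.
Iteration 6: 729 < 244 fails; recursion stops.
SUM(n) = 3 + 9 + 27 + 81 + 243 + 729 = 1092.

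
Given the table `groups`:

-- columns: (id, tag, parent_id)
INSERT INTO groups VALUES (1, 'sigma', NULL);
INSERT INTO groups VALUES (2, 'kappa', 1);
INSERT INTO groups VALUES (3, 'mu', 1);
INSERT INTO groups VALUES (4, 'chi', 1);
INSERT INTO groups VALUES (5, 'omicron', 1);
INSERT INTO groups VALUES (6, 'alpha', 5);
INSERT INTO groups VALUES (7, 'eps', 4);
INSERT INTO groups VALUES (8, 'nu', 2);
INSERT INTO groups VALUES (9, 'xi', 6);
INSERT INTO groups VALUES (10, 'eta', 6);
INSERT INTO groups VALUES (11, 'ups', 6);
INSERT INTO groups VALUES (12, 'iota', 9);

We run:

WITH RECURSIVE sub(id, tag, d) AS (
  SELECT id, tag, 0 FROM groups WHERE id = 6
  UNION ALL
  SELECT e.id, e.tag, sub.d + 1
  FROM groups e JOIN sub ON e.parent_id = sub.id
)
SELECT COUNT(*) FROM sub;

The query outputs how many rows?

5

Base: id=6 (alpha) at d 0.
Iteration 1: rows with parent_id in {6} -> xi (id 9, d 1), eta (id 10, d 1), ups (id 11, d 1).
Iteration 2: rows with parent_id in {9,10,11} -> iota (id 12, d 2).
Iteration 3: no rows with parent_id in {12}; recursion stops.
Total rows emitted: 5.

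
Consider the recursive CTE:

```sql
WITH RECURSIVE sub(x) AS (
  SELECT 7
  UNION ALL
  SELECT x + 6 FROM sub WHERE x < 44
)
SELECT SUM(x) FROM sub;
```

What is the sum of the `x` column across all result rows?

224

Base: x=7.
Iteration 1: 7 < 44 holds -> x = 7 + 6 = 13.
Iteration 2: 13 < 44 holds -> x = 13 + 6 = 19.
Iteration 3: 19 < 44 holds -> x = 19 + 6 = 25.
Iteration 4: 25 < 44 holds -> x = 25 + 6 = 31.
Iteration 5: 31 < 44 holds -> x = 31 + 6 = 37.
Iteration 6: 37 < 44 holds -> x = 37 + 6 = 43.
Iteration 7: 43 < 44 holds -> x = 43 + 6 = 49.
Iteration 8: 49 < 44 fails; recursion stops.
SUM(x) = 7 + 13 + 19 + 25 + 31 + 37 + 43 + 49 = 224.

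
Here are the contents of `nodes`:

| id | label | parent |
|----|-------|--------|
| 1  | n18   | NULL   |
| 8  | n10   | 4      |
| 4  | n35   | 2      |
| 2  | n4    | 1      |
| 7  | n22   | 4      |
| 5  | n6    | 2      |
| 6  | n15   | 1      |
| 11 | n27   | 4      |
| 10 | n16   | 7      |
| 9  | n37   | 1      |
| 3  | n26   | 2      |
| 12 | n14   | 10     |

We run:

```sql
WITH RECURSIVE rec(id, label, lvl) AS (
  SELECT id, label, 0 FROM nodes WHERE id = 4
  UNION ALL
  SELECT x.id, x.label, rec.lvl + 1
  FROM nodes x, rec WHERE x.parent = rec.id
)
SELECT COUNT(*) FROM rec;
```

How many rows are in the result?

Base: id=4 (n35) at lvl 0.
Iteration 1: rows with parent in {4} -> n22 (id 7, lvl 1), n10 (id 8, lvl 1), n27 (id 11, lvl 1).
Iteration 2: rows with parent in {7,8,11} -> n16 (id 10, lvl 2).
Iteration 3: rows with parent in {10} -> n14 (id 12, lvl 3).
Iteration 4: no rows with parent in {12}; recursion stops.
Total rows emitted: 6.

6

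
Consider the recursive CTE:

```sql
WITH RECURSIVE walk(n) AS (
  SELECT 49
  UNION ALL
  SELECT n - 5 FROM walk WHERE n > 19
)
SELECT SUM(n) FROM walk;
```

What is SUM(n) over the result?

238

Base: n=49.
Iteration 1: 49 > 19 holds -> n = 49 - 5 = 44.
Iteration 2: 44 > 19 holds -> n = 44 - 5 = 39.
Iteration 3: 39 > 19 holds -> n = 39 - 5 = 34.
Iteration 4: 34 > 19 holds -> n = 34 - 5 = 29.
Iteration 5: 29 > 19 holds -> n = 29 - 5 = 24.
Iteration 6: 24 > 19 holds -> n = 24 - 5 = 19.
Iteration 7: 19 > 19 fails; recursion stops.
SUM(n) = 49 + 44 + 39 + 34 + 29 + 24 + 19 = 238.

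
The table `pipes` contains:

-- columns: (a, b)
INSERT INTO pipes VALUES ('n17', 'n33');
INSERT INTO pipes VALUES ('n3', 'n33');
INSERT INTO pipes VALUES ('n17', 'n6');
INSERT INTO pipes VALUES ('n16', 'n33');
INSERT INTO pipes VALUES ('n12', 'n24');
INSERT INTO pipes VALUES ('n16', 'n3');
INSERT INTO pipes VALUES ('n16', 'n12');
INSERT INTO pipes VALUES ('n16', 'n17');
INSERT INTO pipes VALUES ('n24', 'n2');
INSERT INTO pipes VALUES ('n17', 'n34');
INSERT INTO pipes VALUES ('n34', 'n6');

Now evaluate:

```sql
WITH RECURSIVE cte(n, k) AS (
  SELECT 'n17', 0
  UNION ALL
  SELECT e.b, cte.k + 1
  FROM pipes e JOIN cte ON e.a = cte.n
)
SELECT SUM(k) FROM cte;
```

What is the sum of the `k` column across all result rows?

5

Base: (n17, k=0).
Iteration 1: edges from {n17} -> (n33, k=1), (n34, k=1), (n6, k=1).
Iteration 2: edges from {n33,n34,n6} -> (n6, k=2).
Iteration 3: no outgoing edges from {n6}; recursion stops.
SUM(k) = 0 + 1 + 1 + 1 + 2 = 5.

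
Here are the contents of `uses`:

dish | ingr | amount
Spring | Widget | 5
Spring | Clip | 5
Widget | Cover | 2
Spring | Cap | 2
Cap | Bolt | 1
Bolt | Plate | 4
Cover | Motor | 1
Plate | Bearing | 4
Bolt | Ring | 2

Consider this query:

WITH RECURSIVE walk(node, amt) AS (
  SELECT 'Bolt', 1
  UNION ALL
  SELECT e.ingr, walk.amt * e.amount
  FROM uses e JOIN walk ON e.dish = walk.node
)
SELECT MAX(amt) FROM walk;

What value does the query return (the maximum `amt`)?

16

Base: (Bolt, amt=1).
Iteration 1: components of {Bolt} -> Plate = 1*4 = 4, Ring = 1*2 = 2.
Iteration 2: components of {Plate,Ring} -> Bearing = 4*4 = 16.
Iteration 3: no further components; recursion stops.
amt values: 1, 4, 2, 16; the maximum is 16.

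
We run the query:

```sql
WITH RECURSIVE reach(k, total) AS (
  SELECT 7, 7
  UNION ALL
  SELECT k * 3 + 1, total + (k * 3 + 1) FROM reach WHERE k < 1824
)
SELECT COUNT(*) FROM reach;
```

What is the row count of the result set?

7

Base: k=7, total=7.
Iteration 1: 7 < 1824 holds -> k = 7 * 3 + 1 = 22, total = 7 + 22 = 29.
Iteration 2: 22 < 1824 holds -> k = 22 * 3 + 1 = 67, total = 29 + 67 = 96.
Iteration 3: 67 < 1824 holds -> k = 67 * 3 + 1 = 202, total = 96 + 202 = 298.
Iteration 4: 202 < 1824 holds -> k = 202 * 3 + 1 = 607, total = 298 + 607 = 905.
Iteration 5: 607 < 1824 holds -> k = 607 * 3 + 1 = 1822, total = 905 + 1822 = 2727.
Iteration 6: 1822 < 1824 holds -> k = 1822 * 3 + 1 = 5467, total = 2727 + 5467 = 8194.
Iteration 7: 5467 < 1824 fails; recursion stops.
Total rows emitted: 7.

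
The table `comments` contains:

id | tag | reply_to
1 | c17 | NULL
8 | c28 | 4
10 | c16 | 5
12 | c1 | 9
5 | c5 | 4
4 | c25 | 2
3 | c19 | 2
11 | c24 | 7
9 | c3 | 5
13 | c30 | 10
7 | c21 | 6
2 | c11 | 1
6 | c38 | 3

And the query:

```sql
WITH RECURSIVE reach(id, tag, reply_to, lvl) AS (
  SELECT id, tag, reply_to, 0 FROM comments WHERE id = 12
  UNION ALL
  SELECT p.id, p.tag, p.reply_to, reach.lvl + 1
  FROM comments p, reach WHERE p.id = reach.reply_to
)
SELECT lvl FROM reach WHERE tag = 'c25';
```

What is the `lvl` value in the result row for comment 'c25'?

Base: id=12 (c1), reply_to=9, lvl 0.
Iteration 1: join on id=9 -> c3 (id 9, reply_to=5, lvl 1).
Iteration 2: join on id=5 -> c5 (id 5, reply_to=4, lvl 2).
Iteration 3: join on id=4 -> c25 (id 4, reply_to=2, lvl 3).
Iteration 4: join on id=2 -> c11 (id 2, reply_to=1, lvl 4).
Iteration 5: join on id=1 -> c17 (id 1, reply_to=NULL, lvl 5).
Iteration 6: reply_to is NULL; no match; recursion stops.

3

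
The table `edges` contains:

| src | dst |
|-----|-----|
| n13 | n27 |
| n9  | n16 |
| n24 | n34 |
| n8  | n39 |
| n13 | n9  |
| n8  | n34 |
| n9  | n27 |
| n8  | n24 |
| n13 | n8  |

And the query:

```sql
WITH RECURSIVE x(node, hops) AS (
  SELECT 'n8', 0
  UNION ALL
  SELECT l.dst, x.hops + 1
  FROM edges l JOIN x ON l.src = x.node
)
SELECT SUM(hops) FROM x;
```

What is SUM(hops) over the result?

5

Base: (n8, hops=0).
Iteration 1: edges from {n8} -> (n24, hops=1), (n34, hops=1), (n39, hops=1).
Iteration 2: edges from {n24,n34,n39} -> (n34, hops=2).
Iteration 3: no outgoing edges from {n34}; recursion stops.
SUM(hops) = 0 + 1 + 1 + 1 + 2 = 5.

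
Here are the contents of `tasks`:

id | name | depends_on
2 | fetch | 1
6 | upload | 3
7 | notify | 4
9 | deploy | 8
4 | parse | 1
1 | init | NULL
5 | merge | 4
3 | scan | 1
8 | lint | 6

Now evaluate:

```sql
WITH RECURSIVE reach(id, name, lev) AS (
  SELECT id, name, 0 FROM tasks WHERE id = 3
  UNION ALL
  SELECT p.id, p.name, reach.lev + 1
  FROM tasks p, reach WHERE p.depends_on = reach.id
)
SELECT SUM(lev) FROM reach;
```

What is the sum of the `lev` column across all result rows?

Base: id=3 (scan) at lev 0.
Iteration 1: rows with depends_on in {3} -> upload (id 6, lev 1).
Iteration 2: rows with depends_on in {6} -> lint (id 8, lev 2).
Iteration 3: rows with depends_on in {8} -> deploy (id 9, lev 3).
Iteration 4: no rows with depends_on in {9}; recursion stops.
SUM(lev) = 0 + 1 + 2 + 3 = 6.

6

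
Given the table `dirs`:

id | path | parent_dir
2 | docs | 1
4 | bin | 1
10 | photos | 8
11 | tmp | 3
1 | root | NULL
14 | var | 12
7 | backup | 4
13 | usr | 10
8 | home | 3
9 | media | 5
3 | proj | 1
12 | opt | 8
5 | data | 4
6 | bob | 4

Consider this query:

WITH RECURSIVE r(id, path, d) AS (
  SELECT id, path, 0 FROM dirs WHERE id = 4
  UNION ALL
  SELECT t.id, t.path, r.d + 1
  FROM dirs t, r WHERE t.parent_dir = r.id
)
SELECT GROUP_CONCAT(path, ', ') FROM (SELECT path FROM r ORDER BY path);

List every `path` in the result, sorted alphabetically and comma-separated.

Base: id=4 (bin) at d 0.
Iteration 1: rows with parent_dir in {4} -> data (id 5, d 1), bob (id 6, d 1), backup (id 7, d 1).
Iteration 2: rows with parent_dir in {5,6,7} -> media (id 9, d 2).
Iteration 3: no rows with parent_dir in {9}; recursion stops.

backup, bin, bob, data, media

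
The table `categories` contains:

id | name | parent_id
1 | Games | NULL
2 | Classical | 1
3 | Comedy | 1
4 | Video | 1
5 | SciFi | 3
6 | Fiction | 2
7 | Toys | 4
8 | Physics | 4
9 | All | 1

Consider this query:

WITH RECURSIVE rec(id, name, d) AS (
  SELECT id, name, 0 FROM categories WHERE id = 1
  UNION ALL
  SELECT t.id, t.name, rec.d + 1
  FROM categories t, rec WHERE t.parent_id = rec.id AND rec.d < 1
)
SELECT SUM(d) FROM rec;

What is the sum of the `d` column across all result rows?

4

Base: id=1 (Games) at d 0.
Iteration 1: rows with parent_id in {1} -> Classical (id 2, d 1), Comedy (id 3, d 1), Video (id 4, d 1), All (id 9, d 1).
Iteration 2: d < 1 fails for all current rows; recursion stops.
SUM(d) = 0 + 1 + 1 + 1 + 1 = 4.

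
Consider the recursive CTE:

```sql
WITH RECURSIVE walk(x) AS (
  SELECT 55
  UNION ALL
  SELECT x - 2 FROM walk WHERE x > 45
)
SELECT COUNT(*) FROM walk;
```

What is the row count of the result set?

Base: x=55.
Iteration 1: 55 > 45 holds -> x = 55 - 2 = 53.
Iteration 2: 53 > 45 holds -> x = 53 - 2 = 51.
Iteration 3: 51 > 45 holds -> x = 51 - 2 = 49.
Iteration 4: 49 > 45 holds -> x = 49 - 2 = 47.
Iteration 5: 47 > 45 holds -> x = 47 - 2 = 45.
Iteration 6: 45 > 45 fails; recursion stops.
Total rows emitted: 6.

6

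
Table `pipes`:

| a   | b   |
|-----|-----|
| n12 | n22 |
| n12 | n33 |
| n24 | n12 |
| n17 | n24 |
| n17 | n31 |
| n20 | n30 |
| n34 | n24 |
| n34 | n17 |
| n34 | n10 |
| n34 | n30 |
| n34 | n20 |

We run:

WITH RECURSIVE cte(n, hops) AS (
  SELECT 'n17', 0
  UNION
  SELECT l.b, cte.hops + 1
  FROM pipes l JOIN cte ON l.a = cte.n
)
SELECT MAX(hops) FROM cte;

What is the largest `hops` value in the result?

3

Base: (n17, hops=0).
Iteration 1: edges from {n17} -> (n24, hops=1), (n31, hops=1).
Iteration 2: edges from {n24,n31} -> (n12, hops=2).
Iteration 3: edges from {n12} -> (n22, hops=3), (n33, hops=3).
Iteration 4: no outgoing edges from {n22,n33}; recursion stops.
hops values: 0, 1, 1, 2, 3, 3; the maximum is 3.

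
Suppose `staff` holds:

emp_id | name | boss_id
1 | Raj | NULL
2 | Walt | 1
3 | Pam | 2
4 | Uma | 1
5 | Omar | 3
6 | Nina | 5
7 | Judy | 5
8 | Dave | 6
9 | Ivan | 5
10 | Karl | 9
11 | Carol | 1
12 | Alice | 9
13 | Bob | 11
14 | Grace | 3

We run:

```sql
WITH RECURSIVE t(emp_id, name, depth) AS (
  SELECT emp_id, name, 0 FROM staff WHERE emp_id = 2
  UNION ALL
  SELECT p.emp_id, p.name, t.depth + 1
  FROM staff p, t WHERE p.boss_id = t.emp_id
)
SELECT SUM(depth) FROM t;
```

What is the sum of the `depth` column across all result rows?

26

Base: emp_id=2 (Walt) at depth 0.
Iteration 1: rows with boss_id in {2} -> Pam (id 3, depth 1).
Iteration 2: rows with boss_id in {3} -> Omar (id 5, depth 2), Grace (id 14, depth 2).
Iteration 3: rows with boss_id in {5,14} -> Nina (id 6, depth 3), Judy (id 7, depth 3), Ivan (id 9, depth 3).
Iteration 4: rows with boss_id in {6,7,9} -> Dave (id 8, depth 4), Karl (id 10, depth 4), Alice (id 12, depth 4).
Iteration 5: no rows with boss_id in {8,10,12}; recursion stops.
SUM(depth) = 0 + 1 + 2 + 2 + 3 + 3 + 3 + 4 + 4 + 4 = 26.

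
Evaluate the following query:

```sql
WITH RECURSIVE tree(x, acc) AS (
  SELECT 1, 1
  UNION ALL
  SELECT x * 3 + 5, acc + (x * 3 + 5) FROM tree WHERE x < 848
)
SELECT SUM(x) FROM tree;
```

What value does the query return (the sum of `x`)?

1259

Base: x=1, acc=1.
Iteration 1: 1 < 848 holds -> x = 1 * 3 + 5 = 8, acc = 1 + 8 = 9.
Iteration 2: 8 < 848 holds -> x = 8 * 3 + 5 = 29, acc = 9 + 29 = 38.
Iteration 3: 29 < 848 holds -> x = 29 * 3 + 5 = 92, acc = 38 + 92 = 130.
Iteration 4: 92 < 848 holds -> x = 92 * 3 + 5 = 281, acc = 130 + 281 = 411.
Iteration 5: 281 < 848 holds -> x = 281 * 3 + 5 = 848, acc = 411 + 848 = 1259.
Iteration 6: 848 < 848 fails; recursion stops.
SUM(x) = 1 + 8 + 29 + 92 + 281 + 848 = 1259.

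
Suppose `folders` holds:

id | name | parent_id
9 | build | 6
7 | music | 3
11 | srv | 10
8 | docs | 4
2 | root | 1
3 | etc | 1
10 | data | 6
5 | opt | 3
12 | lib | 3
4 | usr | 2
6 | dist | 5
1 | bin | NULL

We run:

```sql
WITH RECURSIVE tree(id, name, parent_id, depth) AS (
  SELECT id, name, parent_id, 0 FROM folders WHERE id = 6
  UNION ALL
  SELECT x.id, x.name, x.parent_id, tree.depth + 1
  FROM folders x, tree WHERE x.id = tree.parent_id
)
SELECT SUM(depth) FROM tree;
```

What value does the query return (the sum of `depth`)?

6

Base: id=6 (dist), parent_id=5, depth 0.
Iteration 1: join on id=5 -> opt (id 5, parent_id=3, depth 1).
Iteration 2: join on id=3 -> etc (id 3, parent_id=1, depth 2).
Iteration 3: join on id=1 -> bin (id 1, parent_id=NULL, depth 3).
Iteration 4: parent_id is NULL; no match; recursion stops.
SUM(depth) = 0 + 1 + 2 + 3 = 6.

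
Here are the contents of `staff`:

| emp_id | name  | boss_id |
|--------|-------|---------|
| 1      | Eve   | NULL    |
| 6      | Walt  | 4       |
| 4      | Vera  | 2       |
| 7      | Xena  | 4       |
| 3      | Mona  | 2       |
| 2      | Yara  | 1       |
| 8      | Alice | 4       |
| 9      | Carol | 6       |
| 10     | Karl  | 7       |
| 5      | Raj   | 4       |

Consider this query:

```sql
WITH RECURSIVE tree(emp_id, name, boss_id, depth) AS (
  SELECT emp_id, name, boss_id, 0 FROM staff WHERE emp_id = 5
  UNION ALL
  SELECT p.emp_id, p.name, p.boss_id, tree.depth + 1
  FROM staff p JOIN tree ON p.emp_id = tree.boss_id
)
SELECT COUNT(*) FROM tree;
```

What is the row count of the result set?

4

Base: emp_id=5 (Raj), boss_id=4, depth 0.
Iteration 1: join on emp_id=4 -> Vera (id 4, boss_id=2, depth 1).
Iteration 2: join on emp_id=2 -> Yara (id 2, boss_id=1, depth 2).
Iteration 3: join on emp_id=1 -> Eve (id 1, boss_id=NULL, depth 3).
Iteration 4: boss_id is NULL; no match; recursion stops.
Total rows emitted: 4.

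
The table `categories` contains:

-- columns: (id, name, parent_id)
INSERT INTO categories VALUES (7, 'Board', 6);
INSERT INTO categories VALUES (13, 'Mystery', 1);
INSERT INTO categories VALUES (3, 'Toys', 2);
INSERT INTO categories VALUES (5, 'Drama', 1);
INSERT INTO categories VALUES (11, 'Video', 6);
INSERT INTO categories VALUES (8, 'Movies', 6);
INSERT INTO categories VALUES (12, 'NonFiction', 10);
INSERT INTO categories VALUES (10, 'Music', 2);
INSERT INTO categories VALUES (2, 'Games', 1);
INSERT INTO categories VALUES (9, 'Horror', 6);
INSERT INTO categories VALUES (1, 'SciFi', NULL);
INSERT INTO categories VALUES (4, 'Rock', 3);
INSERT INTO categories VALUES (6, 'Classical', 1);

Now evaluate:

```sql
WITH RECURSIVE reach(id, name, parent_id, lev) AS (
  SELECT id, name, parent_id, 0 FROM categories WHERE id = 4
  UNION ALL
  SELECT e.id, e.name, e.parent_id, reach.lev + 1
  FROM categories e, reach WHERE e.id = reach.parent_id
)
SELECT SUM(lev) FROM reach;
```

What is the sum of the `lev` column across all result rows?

6

Base: id=4 (Rock), parent_id=3, lev 0.
Iteration 1: join on id=3 -> Toys (id 3, parent_id=2, lev 1).
Iteration 2: join on id=2 -> Games (id 2, parent_id=1, lev 2).
Iteration 3: join on id=1 -> SciFi (id 1, parent_id=NULL, lev 3).
Iteration 4: parent_id is NULL; no match; recursion stops.
SUM(lev) = 0 + 1 + 2 + 3 = 6.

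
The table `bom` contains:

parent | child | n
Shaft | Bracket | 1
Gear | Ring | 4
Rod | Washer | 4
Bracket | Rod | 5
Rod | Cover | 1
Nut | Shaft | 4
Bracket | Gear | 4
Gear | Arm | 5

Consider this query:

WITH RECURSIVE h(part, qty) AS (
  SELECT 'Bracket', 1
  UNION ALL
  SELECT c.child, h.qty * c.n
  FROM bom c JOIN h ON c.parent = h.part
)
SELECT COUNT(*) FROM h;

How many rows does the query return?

7

Base: (Bracket, qty=1).
Iteration 1: components of {Bracket} -> Gear = 1*4 = 4, Rod = 1*5 = 5.
Iteration 2: components of {Gear,Rod} -> Arm = 4*5 = 20, Cover = 5*1 = 5, Ring = 4*4 = 16, Washer = 5*4 = 20.
Iteration 3: no further components; recursion stops.
Total rows emitted: 7.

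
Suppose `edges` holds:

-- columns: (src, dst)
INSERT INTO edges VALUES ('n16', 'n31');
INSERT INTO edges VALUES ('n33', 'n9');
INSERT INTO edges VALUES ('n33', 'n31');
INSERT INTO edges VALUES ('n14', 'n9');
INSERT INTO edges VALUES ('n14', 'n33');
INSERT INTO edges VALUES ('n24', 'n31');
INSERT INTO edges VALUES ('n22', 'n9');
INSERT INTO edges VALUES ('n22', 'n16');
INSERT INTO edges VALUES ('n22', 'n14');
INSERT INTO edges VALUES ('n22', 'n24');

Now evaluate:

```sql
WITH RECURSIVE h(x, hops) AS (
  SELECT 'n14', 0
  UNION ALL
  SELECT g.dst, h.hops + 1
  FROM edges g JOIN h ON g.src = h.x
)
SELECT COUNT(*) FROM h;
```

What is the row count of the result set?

5

Base: (n14, hops=0).
Iteration 1: edges from {n14} -> (n33, hops=1), (n9, hops=1).
Iteration 2: edges from {n33,n9} -> (n31, hops=2), (n9, hops=2).
Iteration 3: no outgoing edges from {n31,n9}; recursion stops.
Total rows emitted: 5.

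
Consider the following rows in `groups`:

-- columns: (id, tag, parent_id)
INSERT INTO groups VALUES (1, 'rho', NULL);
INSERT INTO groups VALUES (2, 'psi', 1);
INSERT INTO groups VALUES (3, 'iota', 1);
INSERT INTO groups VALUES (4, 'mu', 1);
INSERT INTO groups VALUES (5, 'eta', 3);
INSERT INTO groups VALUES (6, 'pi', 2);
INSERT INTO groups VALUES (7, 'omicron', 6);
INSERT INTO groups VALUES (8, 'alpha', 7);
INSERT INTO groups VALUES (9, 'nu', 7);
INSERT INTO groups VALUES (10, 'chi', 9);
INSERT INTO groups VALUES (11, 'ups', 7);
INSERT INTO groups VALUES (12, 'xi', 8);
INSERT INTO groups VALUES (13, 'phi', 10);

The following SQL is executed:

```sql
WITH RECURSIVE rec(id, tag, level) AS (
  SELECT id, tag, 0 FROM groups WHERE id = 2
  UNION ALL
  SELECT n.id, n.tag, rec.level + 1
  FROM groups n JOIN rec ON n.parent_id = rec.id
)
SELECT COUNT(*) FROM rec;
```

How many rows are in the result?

Base: id=2 (psi) at level 0.
Iteration 1: rows with parent_id in {2} -> pi (id 6, level 1).
Iteration 2: rows with parent_id in {6} -> omicron (id 7, level 2).
Iteration 3: rows with parent_id in {7} -> alpha (id 8, level 3), nu (id 9, level 3), ups (id 11, level 3).
Iteration 4: rows with parent_id in {8,9,11} -> chi (id 10, level 4), xi (id 12, level 4).
Iteration 5: rows with parent_id in {10,12} -> phi (id 13, level 5).
Iteration 6: no rows with parent_id in {13}; recursion stops.
Total rows emitted: 9.

9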